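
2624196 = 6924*379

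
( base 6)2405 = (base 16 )245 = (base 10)581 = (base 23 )126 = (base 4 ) 21011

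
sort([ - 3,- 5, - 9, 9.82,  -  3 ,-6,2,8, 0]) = [ - 9,-6,- 5 , - 3, - 3 , 0,2,8 , 9.82] 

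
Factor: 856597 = 7^1*79^1*1549^1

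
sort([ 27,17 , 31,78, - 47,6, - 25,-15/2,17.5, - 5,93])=[ - 47,-25, -15/2, - 5, 6,17 , 17.5, 27, 31,  78,93]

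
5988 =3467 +2521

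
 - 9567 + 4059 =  - 5508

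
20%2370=20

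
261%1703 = 261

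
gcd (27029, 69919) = 1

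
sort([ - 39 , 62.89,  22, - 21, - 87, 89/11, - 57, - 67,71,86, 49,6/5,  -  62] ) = [ - 87, - 67, - 62, - 57, - 39,-21, 6/5,89/11,22,49,62.89,71,86 ] 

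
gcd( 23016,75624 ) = 3288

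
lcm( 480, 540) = 4320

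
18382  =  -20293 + 38675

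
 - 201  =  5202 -5403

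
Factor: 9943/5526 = 2^ ( - 1 )*3^( - 2)*61^1*163^1*307^( - 1) 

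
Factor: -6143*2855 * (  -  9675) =169682713875 = 3^2*5^3*43^1 * 571^1*6143^1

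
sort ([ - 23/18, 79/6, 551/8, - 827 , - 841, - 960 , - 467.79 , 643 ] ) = [  -  960, - 841  , - 827, - 467.79 , - 23/18, 79/6, 551/8,643]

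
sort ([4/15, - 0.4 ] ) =[  -  0.4,4/15] 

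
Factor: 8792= 2^3*7^1 * 157^1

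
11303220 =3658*3090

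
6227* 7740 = 48196980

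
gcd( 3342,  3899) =557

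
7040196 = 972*7243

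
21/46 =21/46 = 0.46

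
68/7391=68/7391 = 0.01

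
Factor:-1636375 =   -  5^3*13^1*19^1*53^1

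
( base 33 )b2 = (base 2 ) 101101101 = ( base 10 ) 365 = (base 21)H8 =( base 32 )bd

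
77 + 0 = 77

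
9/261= 1/29 = 0.03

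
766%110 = 106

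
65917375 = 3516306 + 62401069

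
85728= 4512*19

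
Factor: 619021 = 13^1*17^1*2801^1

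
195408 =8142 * 24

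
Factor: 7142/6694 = 3347^(-1 )* 3571^1 = 3571/3347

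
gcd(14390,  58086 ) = 2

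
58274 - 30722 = 27552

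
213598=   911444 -697846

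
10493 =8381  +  2112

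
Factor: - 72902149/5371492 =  - 2^( - 2)*7^ (-1 ) *41^( - 1) * 2767^1 *4679^( - 1)*26347^1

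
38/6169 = 38/6169 = 0.01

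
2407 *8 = 19256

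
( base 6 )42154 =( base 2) 1011000110110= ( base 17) 12B8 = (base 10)5686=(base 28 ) 772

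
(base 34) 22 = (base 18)3G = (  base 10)70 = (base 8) 106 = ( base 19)3D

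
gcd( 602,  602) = 602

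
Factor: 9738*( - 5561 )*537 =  - 2^1*3^3 * 67^1*83^1 * 179^1*541^1 = -  29080170666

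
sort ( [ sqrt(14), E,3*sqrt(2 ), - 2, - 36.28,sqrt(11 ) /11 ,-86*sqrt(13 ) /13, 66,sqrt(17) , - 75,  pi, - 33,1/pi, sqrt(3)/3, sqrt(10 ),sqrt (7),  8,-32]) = [ - 75, - 36.28 ,-33 ,  -  32, -86*sqrt( 13 )/13, - 2,  sqrt( 11) /11,1/pi,sqrt(3 ) /3,  sqrt( 7 ), E,pi,sqrt(10 ), sqrt( 14),  sqrt(17 ),3*sqrt(2),8,66 ]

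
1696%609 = 478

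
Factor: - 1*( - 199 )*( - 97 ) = -97^1*199^1  =  -19303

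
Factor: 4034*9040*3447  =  2^5* 3^2*5^1*113^1*383^1 *2017^1 = 125702989920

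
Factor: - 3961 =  - 17^1 * 233^1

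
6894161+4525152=11419313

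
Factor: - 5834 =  - 2^1*2917^1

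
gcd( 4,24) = 4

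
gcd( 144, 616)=8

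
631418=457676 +173742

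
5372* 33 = 177276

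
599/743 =599/743 = 0.81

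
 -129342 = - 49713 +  - 79629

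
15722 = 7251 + 8471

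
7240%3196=848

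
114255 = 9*12695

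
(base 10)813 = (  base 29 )S1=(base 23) 1c8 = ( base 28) 111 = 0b1100101101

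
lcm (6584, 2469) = 19752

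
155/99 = 155/99  =  1.57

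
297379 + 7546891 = 7844270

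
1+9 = 10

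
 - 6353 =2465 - 8818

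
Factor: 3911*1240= 4849640 = 2^3*5^1 * 31^1*3911^1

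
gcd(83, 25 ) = 1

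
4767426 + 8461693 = 13229119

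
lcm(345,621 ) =3105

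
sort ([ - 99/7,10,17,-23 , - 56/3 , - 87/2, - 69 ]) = [ - 69,-87/2, - 23 ,  -  56/3, - 99/7,  10,17 ] 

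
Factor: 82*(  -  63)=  - 5166 = - 2^1*3^2*7^1*41^1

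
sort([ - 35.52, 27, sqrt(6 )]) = [ - 35.52, sqrt(6),27]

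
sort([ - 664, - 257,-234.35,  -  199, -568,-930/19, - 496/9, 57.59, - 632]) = [- 664, - 632, - 568, - 257, - 234.35, - 199,- 496/9, - 930/19,57.59]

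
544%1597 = 544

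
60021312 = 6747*8896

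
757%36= 1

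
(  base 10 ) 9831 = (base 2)10011001100111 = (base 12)5833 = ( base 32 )9j7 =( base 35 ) 80V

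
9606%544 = 358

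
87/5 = 17 + 2/5 = 17.40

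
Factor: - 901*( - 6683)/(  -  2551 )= - 6021383/2551 = - 17^1*41^1*53^1 * 163^1 * 2551^( - 1 )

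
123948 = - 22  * (-5634)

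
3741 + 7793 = 11534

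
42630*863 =36789690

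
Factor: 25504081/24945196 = 2^ (  -  2)*271^1*94111^1*6236299^(  -  1)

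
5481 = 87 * 63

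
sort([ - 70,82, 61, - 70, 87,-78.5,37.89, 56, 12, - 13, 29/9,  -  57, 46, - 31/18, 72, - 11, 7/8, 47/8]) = [ - 78.5, - 70,  -  70, - 57,- 13, - 11, - 31/18,  7/8, 29/9 , 47/8, 12,37.89, 46,56, 61, 72, 82, 87 ] 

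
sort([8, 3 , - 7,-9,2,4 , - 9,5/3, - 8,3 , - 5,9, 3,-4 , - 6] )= [-9,-9,-8,-7,  -  6,-5, - 4, 5/3,2,3,3,3,4,8,9 ] 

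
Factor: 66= 2^1*3^1*11^1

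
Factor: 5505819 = 3^1*11^1*166843^1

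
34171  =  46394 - 12223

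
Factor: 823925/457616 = 2^ ( - 4 )*5^2*37^ (-1)*773^(-1 )*32957^1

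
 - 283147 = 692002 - 975149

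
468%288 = 180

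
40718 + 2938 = 43656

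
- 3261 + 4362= 1101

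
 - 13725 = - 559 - 13166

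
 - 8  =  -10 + 2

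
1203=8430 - 7227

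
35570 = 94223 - 58653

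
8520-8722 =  - 202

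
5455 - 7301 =-1846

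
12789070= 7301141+5487929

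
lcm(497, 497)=497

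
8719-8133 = 586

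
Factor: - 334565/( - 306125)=5^( - 2) * 7^1*11^2 * 31^( - 1)  =  847/775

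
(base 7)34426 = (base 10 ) 8791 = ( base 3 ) 110001121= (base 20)11jb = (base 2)10001001010111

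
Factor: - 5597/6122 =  - 2^( -1 )*29^1*193^1*3061^( - 1 ) 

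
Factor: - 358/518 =  -  179/259 = -7^(-1 )*37^( - 1)*179^1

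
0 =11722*0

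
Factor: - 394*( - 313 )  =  2^1*197^1*313^1 = 123322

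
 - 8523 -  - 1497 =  -7026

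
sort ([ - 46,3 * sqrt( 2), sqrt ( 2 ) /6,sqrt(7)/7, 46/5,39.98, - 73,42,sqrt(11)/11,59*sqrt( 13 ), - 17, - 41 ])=[ - 73, - 46, - 41, - 17,sqrt( 2)/6, sqrt( 11)/11,  sqrt( 7 ) /7 , 3*sqrt( 2), 46/5,39.98,42,59*sqrt( 13 )]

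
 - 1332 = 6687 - 8019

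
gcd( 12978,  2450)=14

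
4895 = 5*979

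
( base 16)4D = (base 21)3E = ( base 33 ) 2B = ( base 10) 77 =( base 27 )2N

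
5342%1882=1578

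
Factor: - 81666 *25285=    - 2^1 * 3^2 * 5^1 * 13^2*349^1*389^1 =-2064924810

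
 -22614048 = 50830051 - 73444099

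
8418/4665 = 1  +  1251/1555= 1.80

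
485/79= 6 + 11/79=6.14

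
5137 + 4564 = 9701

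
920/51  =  18 + 2/51 =18.04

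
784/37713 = 784/37713 = 0.02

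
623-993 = -370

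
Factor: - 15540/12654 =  - 2^1*3^( -1)* 5^1*7^1*19^( - 1) = -70/57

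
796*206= 163976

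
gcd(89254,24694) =2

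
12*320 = 3840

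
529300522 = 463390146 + 65910376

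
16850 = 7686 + 9164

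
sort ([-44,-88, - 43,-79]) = [ - 88, - 79, - 44, - 43]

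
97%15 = 7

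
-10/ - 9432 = 5/4716 = 0.00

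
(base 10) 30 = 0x1e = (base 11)28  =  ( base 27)13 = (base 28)12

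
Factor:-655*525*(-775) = 3^1*5^5*7^1 * 31^1*131^1 = 266503125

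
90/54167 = 90/54167=0.00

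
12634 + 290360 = 302994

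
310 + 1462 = 1772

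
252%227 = 25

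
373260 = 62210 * 6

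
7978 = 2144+5834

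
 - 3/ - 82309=3/82309  =  0.00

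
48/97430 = 24/48715 = 0.00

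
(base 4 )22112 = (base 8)1226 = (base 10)662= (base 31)lb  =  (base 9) 815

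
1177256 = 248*4747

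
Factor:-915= -3^1*  5^1*61^1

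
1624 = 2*812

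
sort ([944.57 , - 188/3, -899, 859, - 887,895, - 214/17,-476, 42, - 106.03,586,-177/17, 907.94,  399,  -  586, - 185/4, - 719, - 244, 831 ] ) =[  -  899,- 887,-719, - 586, - 476,-244,- 106.03, - 188/3,- 185/4, - 214/17,-177/17,42, 399 , 586 , 831, 859,895, 907.94, 944.57] 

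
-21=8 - 29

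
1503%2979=1503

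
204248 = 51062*4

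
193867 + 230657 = 424524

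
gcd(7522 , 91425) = 1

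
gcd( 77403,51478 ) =1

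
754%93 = 10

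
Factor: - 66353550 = -2^1*3^1 * 5^2*17^1 *26021^1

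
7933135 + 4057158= 11990293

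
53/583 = 1/11 =0.09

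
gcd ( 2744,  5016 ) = 8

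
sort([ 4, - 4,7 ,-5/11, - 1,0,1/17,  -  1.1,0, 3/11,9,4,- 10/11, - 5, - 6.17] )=[ - 6.17,  -  5,- 4, - 1.1,-1, - 10/11, - 5/11,0, 0, 1/17 , 3/11,4,4 , 7,9 ] 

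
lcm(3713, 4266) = 200502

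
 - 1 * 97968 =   -  97968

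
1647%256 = 111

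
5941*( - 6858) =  - 40743378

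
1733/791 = 1733/791 = 2.19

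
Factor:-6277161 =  - 3^1*11^1 * 37^1*53^1*97^1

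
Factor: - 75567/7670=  - 2^(-1 )*3^1 * 5^ ( - 1) * 13^(  -  1)*59^ (-1)*25189^1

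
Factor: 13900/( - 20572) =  - 25/37 = -5^2*37^( - 1)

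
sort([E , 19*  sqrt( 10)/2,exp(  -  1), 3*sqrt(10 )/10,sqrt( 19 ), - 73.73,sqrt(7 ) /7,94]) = [ - 73.73, exp( - 1),sqrt(7 ) /7, 3*sqrt (10)/10, E,sqrt( 19),19 * sqrt( 10)/2, 94]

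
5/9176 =5/9176 = 0.00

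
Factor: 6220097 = 13^1*23^1*71^1 * 293^1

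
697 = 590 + 107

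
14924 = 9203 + 5721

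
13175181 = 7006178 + 6169003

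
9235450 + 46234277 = 55469727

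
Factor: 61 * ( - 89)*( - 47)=255163 = 47^1*61^1*89^1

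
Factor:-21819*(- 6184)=134928696 = 2^3 * 3^1*7^1*773^1 * 1039^1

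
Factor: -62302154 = -2^1*37^1*841921^1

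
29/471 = 29/471 = 0.06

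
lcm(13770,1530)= 13770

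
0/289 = 0 =0.00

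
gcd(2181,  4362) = 2181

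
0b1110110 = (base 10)118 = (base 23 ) 53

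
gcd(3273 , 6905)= 1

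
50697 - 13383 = 37314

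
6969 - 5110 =1859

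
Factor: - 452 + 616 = 164 = 2^2*41^1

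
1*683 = 683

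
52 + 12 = 64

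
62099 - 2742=59357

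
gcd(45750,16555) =5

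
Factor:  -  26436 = - 2^2*3^1 * 2203^1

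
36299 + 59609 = 95908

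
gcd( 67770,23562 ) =18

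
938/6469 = 938/6469 = 0.14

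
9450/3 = 3150 = 3150.00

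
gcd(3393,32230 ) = 1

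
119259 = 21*5679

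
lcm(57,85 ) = 4845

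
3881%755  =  106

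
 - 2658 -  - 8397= 5739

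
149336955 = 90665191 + 58671764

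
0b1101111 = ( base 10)111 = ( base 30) 3l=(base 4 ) 1233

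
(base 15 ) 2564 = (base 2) 1111100100001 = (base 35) 6ho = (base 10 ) 7969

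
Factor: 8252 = 2^2*2063^1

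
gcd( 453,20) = 1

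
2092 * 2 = 4184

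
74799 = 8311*9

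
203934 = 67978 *3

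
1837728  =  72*25524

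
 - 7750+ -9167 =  - 16917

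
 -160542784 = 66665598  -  227208382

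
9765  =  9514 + 251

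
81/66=27/22 = 1.23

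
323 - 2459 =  - 2136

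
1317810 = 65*20274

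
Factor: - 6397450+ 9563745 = 3166295  =  5^1 * 11^1*23^1*2503^1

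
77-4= 73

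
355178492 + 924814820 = 1279993312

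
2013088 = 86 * 23408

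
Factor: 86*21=1806 = 2^1*3^1*7^1*43^1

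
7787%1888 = 235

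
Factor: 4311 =3^2*479^1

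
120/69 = 40/23 =1.74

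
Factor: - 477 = -3^2*53^1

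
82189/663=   82189/663 = 123.97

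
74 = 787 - 713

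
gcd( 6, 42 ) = 6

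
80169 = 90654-10485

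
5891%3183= 2708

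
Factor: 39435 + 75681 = 2^2* 3^1 * 53^1*181^1 = 115116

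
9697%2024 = 1601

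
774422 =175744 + 598678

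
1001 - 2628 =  - 1627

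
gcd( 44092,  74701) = 1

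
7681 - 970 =6711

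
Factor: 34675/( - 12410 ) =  - 2^(  -  1 )*5^1*17^( - 1)*19^1 = - 95/34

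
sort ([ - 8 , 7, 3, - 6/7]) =[ - 8, - 6/7, 3 , 7] 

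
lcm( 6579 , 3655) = 32895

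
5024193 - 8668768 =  - 3644575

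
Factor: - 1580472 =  - 2^3*3^6*271^1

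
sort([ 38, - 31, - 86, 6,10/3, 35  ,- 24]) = [ - 86, - 31,-24,10/3,6,35,38]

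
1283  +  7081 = 8364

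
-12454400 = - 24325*512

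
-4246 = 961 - 5207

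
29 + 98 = 127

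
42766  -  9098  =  33668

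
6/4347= 2/1449= 0.00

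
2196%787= 622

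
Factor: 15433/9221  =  11^1*23^1 * 61^1*9221^( - 1 )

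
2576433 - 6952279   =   - 4375846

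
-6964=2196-9160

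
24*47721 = 1145304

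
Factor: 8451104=2^5*79^1* 3343^1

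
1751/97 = 18 + 5/97 =18.05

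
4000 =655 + 3345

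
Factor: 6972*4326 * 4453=134306363016=2^3 * 3^2*7^2*61^1*73^1*83^1*103^1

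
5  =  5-0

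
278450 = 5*55690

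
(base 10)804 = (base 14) 416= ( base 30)QO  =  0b1100100100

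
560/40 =14 = 14.00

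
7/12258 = 7/12258 = 0.00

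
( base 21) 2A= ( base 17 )31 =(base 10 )52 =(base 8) 64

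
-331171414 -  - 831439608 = 500268194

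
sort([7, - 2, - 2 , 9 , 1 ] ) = [ - 2, - 2, 1 , 7, 9]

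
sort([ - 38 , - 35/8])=[ -38, - 35/8]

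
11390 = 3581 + 7809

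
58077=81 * 717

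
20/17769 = 20/17769 = 0.00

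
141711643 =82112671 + 59598972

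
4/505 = 4/505 = 0.01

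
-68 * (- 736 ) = 50048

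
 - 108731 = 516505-625236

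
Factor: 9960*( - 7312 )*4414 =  - 321460673280  =  - 2^8*3^1* 5^1 * 83^1 * 457^1 * 2207^1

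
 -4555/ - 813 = 5 + 490/813= 5.60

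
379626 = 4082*93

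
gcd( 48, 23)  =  1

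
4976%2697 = 2279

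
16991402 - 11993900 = 4997502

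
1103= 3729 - 2626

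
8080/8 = 1010 = 1010.00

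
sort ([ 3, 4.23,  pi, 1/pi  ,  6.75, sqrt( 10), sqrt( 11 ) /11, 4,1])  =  [ sqrt(11) /11,1/pi,1, 3, pi , sqrt (10 ), 4 , 4.23, 6.75] 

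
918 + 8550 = 9468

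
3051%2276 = 775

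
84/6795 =28/2265 = 0.01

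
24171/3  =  8057 = 8057.00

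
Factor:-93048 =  - 2^3 * 3^1*3877^1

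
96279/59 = 96279/59 = 1631.85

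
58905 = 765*77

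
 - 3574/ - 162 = 22 + 5/81 = 22.06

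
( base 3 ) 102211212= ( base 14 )320c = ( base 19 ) 14ha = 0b10000110111100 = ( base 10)8636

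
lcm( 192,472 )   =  11328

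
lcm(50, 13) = 650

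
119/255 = 7/15 = 0.47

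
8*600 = 4800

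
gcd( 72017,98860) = 1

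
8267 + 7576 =15843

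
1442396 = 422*3418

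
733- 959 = -226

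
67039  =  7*9577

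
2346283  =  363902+1982381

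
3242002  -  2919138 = 322864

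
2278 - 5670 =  - 3392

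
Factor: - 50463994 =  - 2^1*7^1*47^1*271^1*283^1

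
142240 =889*160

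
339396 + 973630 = 1313026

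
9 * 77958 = 701622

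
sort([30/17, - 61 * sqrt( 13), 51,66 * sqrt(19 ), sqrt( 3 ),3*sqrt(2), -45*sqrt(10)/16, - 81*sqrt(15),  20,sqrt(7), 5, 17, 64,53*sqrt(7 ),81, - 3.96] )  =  [ - 81*sqrt( 15 ), -61*sqrt( 13), - 45*sqrt( 10 )/16,-3.96 , sqrt(3), 30/17, sqrt(7 ),3*sqrt(  2 ),5, 17 , 20,51,  64, 81, 53*sqrt(7 ),66*sqrt(19 )] 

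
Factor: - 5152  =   - 2^5*7^1*23^1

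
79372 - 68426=10946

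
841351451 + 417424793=1258776244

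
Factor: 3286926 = 2^1*3^3*60869^1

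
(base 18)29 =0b101101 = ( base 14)33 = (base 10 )45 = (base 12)39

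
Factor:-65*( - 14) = 910 = 2^1*5^1*7^1*13^1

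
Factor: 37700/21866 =2^1 * 5^2 * 29^( -1) = 50/29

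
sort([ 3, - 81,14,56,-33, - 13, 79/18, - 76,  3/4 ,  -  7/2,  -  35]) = [ - 81 , - 76, - 35, - 33, - 13,-7/2 , 3/4,3,  79/18,14,56]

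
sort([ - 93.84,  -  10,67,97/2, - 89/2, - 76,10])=[ -93.84, - 76 , - 89/2, - 10,  10,97/2, 67]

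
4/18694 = 2/9347 = 0.00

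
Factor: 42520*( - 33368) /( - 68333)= 1418807360/68333 = 2^6* 5^1 * 23^( - 1)*43^1*97^1 * 1063^1 * 2971^( - 1)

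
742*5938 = 4405996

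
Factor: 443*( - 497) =  -  220171  =  - 7^1*71^1*443^1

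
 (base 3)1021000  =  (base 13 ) 558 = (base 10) 918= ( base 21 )21f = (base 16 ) 396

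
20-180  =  -160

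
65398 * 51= 3335298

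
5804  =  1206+4598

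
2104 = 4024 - 1920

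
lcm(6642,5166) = 46494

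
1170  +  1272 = 2442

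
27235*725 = 19745375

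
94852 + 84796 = 179648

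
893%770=123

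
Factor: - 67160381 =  - 53^2*23909^1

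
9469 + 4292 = 13761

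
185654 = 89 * 2086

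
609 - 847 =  -238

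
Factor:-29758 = -2^1 * 14879^1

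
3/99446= 3/99446=0.00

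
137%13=7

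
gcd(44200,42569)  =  1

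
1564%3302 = 1564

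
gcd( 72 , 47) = 1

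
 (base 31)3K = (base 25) 4D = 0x71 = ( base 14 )81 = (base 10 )113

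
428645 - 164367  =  264278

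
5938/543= 10+508/543  =  10.94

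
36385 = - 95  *( - 383 )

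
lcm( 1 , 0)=0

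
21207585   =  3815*5559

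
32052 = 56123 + - 24071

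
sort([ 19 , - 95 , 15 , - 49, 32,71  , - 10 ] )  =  [-95, - 49,-10,15,19,  32,71]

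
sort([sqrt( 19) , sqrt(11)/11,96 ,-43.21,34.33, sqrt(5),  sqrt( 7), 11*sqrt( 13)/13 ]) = [-43.21 , sqrt( 11)/11, sqrt(5), sqrt(7),11 * sqrt (13)/13,sqrt( 19),34.33, 96] 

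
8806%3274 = 2258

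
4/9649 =4/9649 = 0.00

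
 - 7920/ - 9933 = 240/301 = 0.80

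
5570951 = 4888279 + 682672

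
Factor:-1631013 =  - 3^1*543671^1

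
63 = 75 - 12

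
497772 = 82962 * 6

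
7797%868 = 853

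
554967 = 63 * 8809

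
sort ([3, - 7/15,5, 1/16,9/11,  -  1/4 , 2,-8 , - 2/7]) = [-8, - 7/15,-2/7, - 1/4, 1/16, 9/11,  2,3,5]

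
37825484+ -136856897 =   -  99031413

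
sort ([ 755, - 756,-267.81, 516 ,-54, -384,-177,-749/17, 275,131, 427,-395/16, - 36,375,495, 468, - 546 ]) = [ - 756, - 546,-384, - 267.81,-177, - 54, - 749/17, - 36, -395/16, 131,275, 375, 427,468,495, 516, 755 ]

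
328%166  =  162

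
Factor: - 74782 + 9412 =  - 65370 = - 2^1*3^1*5^1*2179^1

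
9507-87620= - 78113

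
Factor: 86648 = 2^3*10831^1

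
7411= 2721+4690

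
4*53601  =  214404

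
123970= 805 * 154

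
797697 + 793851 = 1591548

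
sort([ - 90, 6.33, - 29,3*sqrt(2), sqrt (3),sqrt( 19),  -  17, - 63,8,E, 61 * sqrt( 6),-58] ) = [- 90, - 63, - 58,-29, - 17,sqrt(3),E,3 * sqrt(2),sqrt(19), 6.33 , 8, 61 * sqrt(6)]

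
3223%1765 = 1458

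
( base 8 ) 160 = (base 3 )11011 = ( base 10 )112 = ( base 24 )4g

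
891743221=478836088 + 412907133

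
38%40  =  38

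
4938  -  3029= 1909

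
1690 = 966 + 724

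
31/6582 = 31/6582 = 0.00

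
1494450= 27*55350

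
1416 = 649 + 767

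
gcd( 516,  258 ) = 258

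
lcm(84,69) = 1932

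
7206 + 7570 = 14776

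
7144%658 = 564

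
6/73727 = 6/73727 = 0.00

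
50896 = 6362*8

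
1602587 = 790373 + 812214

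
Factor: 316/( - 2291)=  - 2^2 * 29^( - 1 )=-  4/29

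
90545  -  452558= - 362013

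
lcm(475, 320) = 30400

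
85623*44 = 3767412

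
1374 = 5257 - 3883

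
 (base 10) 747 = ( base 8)1353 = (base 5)10442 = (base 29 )pm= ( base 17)29G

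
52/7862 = 26/3931  =  0.01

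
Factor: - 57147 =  - 3^1*43^1*443^1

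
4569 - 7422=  - 2853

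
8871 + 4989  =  13860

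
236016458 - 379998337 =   -  143981879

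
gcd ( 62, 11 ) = 1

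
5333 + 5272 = 10605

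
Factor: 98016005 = 5^1*73^1 * 268537^1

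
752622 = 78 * 9649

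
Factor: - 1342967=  - 53^1*25339^1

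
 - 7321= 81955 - 89276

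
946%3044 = 946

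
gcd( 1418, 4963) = 709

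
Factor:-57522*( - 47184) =2714118048 = 2^5*3^2*983^1*9587^1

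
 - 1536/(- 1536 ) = 1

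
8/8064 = 1/1008 = 0.00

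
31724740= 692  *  45845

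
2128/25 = 85+3/25 = 85.12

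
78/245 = 78/245=0.32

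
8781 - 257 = 8524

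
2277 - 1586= 691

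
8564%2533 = 965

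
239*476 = 113764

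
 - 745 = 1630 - 2375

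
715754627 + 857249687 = 1573004314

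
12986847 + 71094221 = 84081068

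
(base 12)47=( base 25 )25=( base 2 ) 110111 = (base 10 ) 55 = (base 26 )23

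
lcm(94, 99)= 9306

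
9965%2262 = 917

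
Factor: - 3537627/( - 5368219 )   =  3^1 * 29^( - 1)*31^1*37^ (  -  1 )*5003^ ( - 1) * 38039^1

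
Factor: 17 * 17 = 289 = 17^2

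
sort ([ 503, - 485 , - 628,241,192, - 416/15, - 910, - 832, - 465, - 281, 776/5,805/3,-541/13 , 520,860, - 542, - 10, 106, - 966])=[ - 966, - 910, - 832, - 628, - 542, - 485, - 465, - 281, - 541/13, - 416/15, - 10,106,  776/5, 192,241 , 805/3,503, 520,860 ]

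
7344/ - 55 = -134+ 26/55 = - 133.53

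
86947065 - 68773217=18173848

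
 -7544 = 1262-8806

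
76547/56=76547/56=1366.91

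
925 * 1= 925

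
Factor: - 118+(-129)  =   - 247 = -  13^1*19^1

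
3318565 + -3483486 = - 164921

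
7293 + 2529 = 9822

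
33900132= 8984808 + 24915324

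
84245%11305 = 5110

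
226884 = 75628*3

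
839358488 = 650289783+189068705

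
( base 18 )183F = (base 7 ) 33522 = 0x212d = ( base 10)8493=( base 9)12576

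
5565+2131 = 7696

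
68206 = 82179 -13973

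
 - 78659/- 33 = 2383+20/33  =  2383.61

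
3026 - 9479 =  - 6453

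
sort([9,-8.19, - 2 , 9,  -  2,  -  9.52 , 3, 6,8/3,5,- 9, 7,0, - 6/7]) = [ - 9.52, - 9 , - 8.19, - 2, - 2, - 6/7,0, 8/3,3 , 5 , 6 , 7,  9, 9 ]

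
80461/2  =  40230 + 1/2=40230.50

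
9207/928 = 9207/928 = 9.92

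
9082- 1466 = 7616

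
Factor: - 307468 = - 2^2* 7^1 *79^1*139^1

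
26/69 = 26/69 = 0.38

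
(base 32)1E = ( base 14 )34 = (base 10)46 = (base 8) 56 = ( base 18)2a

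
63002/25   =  2520 + 2/25 = 2520.08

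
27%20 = 7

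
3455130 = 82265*42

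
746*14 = 10444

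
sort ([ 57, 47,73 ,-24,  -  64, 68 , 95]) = [  -  64 ,-24,47,57,68,73,95 ]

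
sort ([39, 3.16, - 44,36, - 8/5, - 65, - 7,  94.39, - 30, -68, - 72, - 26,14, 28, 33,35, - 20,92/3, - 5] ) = [-72 , - 68, - 65, - 44,-30 , - 26, - 20, - 7,-5, - 8/5,3.16, 14,  28 , 92/3,33,35, 36, 39,94.39]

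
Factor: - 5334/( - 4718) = 3^1*127^1*337^( - 1) = 381/337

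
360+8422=8782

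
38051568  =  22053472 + 15998096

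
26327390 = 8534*3085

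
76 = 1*76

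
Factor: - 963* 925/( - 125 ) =3^2*5^(  -  1)*37^1*107^1 = 35631/5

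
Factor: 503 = 503^1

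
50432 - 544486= - 494054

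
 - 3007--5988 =2981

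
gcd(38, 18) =2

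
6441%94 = 49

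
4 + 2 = 6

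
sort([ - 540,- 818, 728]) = [ - 818, - 540, 728] 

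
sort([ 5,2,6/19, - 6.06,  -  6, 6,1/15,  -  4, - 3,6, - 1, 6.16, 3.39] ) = [ - 6.06, - 6, - 4, - 3, - 1, 1/15,6/19, 2,3.39,  5,  6 , 6,6.16 ] 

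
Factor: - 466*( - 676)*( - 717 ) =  - 2^3*3^1*13^2*233^1*239^1=   - 225866472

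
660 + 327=987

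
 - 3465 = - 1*3465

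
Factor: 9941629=9941629^1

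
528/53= 528/53 = 9.96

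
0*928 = 0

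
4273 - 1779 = 2494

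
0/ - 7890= 0/1=- 0.00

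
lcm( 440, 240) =2640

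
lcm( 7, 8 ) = 56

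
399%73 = 34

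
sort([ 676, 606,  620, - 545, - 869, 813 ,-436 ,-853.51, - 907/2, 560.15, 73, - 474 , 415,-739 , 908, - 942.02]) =[  -  942.02, - 869, - 853.51, -739, - 545, - 474  , - 907/2, - 436 , 73, 415, 560.15, 606,620,676, 813,908 ]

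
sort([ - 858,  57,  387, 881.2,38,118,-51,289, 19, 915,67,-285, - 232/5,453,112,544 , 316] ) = [ - 858, - 285,  -  51, - 232/5,19,38, 57,67, 112,118,289 , 316,387, 453,544, 881.2,915 ]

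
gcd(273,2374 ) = 1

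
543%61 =55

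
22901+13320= 36221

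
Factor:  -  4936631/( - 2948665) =5^ (  -  1)*7^1 * 79^2*113^1*277^(-1)* 2129^(- 1 )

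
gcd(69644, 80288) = 4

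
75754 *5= 378770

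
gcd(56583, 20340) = 9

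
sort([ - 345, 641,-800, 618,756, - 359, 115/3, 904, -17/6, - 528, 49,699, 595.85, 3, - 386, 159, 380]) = [ - 800, - 528, - 386, - 359,-345, - 17/6, 3,115/3, 49 , 159 , 380, 595.85,618,641,699, 756, 904 ]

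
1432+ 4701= 6133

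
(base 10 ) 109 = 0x6D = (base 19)5E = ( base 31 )3g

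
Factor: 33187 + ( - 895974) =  - 53^1*73^1*223^1 =- 862787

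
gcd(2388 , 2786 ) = 398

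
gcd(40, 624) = 8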